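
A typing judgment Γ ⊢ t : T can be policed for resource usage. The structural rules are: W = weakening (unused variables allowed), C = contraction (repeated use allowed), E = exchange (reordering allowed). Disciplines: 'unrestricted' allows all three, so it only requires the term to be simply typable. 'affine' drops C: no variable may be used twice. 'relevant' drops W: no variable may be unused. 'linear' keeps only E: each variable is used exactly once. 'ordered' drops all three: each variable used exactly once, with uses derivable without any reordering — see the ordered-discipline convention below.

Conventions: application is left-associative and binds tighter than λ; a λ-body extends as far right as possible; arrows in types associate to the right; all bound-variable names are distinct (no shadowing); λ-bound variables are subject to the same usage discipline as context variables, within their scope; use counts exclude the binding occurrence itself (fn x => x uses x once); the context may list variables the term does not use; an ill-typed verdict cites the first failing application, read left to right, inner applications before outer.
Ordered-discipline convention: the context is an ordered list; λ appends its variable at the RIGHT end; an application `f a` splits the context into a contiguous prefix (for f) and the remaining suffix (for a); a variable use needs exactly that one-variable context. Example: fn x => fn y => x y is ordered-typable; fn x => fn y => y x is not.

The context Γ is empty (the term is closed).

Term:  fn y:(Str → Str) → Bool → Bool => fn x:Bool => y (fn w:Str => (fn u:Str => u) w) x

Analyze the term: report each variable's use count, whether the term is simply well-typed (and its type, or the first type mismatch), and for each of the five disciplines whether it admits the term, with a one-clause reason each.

counts: y [bound]: 1; x [bound]: 1; w [bound]: 1; u [bound]: 1
order of uses: y, u, w, x
typing: the term checks, with type ((Str → Str) → Bool → Bool) → Bool → Bool
ordered ✓ (one use each (y, x, w, u); ordered split holds)
linear ✓ (exactly-once usage across y, x, w, u)
affine ✓ (at most one use each (y, x, w, u))
relevant ✓ (y, x, w, u: all used, weakening unneeded)
unrestricted ✓ (typability at ((Str → Str) → Bool → Bool) → Bool → Bool is all that's needed)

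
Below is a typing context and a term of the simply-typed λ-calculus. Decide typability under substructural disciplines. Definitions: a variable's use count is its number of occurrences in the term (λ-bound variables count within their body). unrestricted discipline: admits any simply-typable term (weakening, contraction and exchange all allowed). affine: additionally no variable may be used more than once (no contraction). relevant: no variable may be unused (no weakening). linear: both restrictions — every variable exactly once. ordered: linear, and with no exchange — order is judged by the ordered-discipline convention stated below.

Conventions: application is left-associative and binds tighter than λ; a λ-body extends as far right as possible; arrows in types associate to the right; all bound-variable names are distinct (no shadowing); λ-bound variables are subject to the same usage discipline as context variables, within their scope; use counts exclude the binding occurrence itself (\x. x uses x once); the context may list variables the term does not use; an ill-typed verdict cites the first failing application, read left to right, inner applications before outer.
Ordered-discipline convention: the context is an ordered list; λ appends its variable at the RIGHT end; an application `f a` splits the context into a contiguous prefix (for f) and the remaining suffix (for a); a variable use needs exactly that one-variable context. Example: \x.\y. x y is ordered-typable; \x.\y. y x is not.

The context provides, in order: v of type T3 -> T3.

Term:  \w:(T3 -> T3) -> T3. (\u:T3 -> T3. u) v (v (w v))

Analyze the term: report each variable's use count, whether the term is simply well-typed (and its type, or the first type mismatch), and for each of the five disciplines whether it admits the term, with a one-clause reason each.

counts: v: 3; w [bound]: 1; u [bound]: 1
order of uses: u, v, v, w, v
typing: well-typed at ((T3 -> T3) -> T3) -> T3
ordered ✗ (uses contraction: v ×3)
linear ✗ (uses contraction: v ×3)
affine ✗ (uses contraction: v ×3)
relevant ✓ (every one of v, w, u appears)
unrestricted ✓ (typability at ((T3 -> T3) -> T3) -> T3 is all that's needed)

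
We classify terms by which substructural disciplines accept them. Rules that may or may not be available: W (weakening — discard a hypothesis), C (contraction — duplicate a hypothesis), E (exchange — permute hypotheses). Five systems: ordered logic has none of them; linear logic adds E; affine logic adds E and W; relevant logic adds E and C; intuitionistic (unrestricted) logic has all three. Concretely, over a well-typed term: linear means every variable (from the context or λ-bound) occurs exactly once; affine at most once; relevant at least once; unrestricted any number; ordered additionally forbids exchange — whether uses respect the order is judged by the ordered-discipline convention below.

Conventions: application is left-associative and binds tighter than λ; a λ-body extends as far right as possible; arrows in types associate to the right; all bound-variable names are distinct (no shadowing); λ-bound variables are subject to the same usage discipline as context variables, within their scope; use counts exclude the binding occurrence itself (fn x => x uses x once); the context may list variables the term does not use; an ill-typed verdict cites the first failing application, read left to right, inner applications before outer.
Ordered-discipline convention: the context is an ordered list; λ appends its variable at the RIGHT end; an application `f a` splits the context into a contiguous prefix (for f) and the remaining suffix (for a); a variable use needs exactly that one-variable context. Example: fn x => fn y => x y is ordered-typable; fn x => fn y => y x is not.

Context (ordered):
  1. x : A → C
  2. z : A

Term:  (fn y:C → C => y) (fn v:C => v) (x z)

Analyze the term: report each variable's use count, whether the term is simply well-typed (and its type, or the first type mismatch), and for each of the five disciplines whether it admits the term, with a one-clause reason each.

usage: x: 1×; z: 1×; y [bound]: 1×; v [bound]: 1×
uses in reading order: y, v, x, z
typing: well-typed at C
ordered: ✓, one use each (x, z, y, v); ordered split holds
linear: ✓, each of x, z, y, v used exactly once
affine: ✓, none of x, z, y, v used more than once
relevant: ✓, x, z, y, v: all used, weakening unneeded
unrestricted: ✓, well-typed at C; no restrictions here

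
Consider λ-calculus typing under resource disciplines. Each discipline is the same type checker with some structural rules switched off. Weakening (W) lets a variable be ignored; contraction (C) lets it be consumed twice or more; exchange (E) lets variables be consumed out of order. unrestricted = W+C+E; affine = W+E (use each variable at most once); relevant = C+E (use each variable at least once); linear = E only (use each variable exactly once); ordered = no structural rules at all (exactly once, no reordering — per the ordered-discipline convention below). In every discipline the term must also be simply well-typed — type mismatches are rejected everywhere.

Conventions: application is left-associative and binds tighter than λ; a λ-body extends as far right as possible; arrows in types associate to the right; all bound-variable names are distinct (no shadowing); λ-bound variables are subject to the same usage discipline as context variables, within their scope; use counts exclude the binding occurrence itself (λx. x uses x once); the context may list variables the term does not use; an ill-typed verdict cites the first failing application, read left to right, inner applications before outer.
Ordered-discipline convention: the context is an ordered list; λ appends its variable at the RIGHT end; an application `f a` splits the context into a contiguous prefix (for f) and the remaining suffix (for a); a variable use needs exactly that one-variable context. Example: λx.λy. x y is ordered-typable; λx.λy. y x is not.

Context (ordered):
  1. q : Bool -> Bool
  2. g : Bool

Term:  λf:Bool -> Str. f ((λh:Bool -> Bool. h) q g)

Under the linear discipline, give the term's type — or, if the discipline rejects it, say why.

term : (Bool -> Str) -> Str
use counts: q=1, g=1, f (λ-bound)=1, h (λ-bound)=1
order of uses: f, h, q, g
typing: the term checks, with type (Bool -> Str) -> Str
across the five disciplines: ordered ✗ · linear ✓ · affine ✓ · relevant ✓ · unrestricted ✓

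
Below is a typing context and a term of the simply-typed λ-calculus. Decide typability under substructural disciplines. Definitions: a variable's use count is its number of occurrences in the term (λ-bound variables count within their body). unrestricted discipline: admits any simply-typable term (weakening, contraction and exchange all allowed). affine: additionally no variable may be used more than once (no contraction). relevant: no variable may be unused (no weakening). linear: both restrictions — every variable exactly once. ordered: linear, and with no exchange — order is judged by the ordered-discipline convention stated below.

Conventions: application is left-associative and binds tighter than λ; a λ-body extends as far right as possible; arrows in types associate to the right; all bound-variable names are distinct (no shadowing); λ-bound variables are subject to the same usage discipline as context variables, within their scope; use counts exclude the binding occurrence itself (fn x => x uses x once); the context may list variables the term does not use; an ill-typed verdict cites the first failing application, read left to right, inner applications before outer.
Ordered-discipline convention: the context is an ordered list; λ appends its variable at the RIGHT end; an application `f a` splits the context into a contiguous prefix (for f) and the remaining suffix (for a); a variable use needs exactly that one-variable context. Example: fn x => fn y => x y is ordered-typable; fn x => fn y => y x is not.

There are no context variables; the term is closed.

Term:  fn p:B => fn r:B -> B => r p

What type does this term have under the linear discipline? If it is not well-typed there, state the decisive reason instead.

term : B -> (B -> B) -> B
use counts: p (bound)=1, r (bound)=1
use order (left to right): r, p
typing: the term checks, with type B -> (B -> B) -> B
per-discipline verdicts: ordered ✗ | linear ✓ | affine ✓ | relevant ✓ | unrestricted ✓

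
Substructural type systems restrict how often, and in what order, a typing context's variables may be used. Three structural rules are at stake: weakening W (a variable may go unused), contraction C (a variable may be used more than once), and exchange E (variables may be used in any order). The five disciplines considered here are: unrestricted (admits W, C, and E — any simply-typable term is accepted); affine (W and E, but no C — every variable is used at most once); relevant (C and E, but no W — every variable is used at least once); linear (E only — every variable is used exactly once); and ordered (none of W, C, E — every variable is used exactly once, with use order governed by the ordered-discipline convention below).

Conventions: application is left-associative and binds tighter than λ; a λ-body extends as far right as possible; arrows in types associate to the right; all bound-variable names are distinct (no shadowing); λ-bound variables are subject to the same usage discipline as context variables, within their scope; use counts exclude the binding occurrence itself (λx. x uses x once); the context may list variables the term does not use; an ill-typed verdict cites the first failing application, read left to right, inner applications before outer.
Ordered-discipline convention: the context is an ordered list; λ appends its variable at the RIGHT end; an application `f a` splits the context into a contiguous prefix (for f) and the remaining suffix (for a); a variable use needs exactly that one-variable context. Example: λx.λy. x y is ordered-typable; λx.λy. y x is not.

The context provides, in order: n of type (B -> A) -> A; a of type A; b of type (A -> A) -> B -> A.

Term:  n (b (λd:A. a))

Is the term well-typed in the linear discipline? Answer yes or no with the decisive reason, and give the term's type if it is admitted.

no — d never used (weakening)
usage: n ×1, a ×1, b ×1, d (λ-bound) ×0
uses in reading order: n, b, a
typing: well-typed — term : A
across the five disciplines: ordered ✗; linear ✗; affine ✓; relevant ✗; unrestricted ✓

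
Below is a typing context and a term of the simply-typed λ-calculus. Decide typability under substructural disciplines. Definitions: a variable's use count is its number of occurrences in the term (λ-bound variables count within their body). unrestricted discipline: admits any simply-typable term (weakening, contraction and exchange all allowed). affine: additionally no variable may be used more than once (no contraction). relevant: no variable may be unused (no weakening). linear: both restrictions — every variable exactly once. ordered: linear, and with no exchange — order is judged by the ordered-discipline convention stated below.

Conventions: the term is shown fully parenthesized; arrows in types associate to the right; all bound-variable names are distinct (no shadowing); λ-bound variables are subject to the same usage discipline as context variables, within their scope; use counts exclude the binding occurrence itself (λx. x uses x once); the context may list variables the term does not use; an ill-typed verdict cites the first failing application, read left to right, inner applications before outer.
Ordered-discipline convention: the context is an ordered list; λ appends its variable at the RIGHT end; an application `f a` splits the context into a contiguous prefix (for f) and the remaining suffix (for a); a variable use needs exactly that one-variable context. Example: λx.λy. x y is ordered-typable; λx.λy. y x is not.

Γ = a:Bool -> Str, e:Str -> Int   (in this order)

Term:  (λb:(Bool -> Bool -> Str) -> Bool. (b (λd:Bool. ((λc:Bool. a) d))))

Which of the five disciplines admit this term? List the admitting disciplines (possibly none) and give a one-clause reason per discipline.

admitted in: affine, unrestricted
use counts: a: 1×; e: 0×; b (bound): 1×; d (bound): 1×; c (bound): 0×
order of uses: b, a, d
typing: the term checks, with type ((Bool -> Bool -> Str) -> Bool) -> Bool
ordered: ✗ — e, c never used (weakening)
linear: ✗ — e, c never used (weakening)
affine: ✓ — none of a, e, b, d, c used more than once
relevant: ✗ — e, c never used (weakening)
unrestricted: ✓ — type-checks (((Bool -> Bool -> Str) -> Bool) -> Bool) and nothing is barred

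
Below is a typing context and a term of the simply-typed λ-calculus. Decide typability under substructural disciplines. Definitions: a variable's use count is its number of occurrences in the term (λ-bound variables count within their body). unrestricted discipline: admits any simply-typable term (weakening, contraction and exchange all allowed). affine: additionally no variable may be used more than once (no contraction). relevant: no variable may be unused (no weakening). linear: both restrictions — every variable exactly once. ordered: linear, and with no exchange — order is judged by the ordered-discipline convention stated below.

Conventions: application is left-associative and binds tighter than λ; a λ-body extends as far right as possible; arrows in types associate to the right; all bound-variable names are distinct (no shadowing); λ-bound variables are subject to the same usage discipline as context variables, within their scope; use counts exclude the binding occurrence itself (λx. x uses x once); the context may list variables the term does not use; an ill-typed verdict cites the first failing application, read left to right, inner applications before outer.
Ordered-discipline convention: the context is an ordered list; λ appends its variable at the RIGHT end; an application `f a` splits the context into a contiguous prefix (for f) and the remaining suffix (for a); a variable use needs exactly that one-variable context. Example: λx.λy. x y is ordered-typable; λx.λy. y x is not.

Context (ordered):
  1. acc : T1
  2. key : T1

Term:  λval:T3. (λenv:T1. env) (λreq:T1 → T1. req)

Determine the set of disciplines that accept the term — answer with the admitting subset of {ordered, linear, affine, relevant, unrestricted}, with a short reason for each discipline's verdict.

admitted in: none
usage: acc: 0, key: 0, val (bound): 0, env (bound): 1, req (bound): 1
uses in reading order: env, req
typing: ill-typed: an argument (T1 → T1) → T1 → T1 mismatches the expected T1
ordered ✗ (the type mismatch rejects it)
linear ✗ (not simply typable)
affine ✗ (fails simple typing)
relevant ✗ (a type mismatch blocks all five)
unrestricted ✗ (the type mismatch rejects it)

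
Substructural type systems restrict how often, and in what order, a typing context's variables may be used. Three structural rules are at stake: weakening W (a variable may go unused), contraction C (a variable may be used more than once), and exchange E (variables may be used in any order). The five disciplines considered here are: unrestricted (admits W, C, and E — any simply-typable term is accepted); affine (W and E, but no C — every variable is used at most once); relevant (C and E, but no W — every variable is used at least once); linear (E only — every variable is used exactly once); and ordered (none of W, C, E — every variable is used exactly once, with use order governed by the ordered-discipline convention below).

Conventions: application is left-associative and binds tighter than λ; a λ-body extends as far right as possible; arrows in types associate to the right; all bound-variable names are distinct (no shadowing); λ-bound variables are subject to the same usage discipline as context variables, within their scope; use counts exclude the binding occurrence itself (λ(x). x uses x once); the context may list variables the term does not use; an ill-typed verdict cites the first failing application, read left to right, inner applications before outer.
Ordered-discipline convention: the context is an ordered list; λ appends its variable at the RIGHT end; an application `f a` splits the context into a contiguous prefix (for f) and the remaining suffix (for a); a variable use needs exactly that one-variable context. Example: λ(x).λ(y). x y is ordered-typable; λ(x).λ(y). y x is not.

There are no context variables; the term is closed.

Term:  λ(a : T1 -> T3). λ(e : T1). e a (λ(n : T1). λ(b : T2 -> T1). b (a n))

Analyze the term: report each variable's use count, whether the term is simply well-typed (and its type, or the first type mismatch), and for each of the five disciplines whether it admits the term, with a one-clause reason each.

counts: a [bound]=2; e [bound]=1; n [bound]=1; b [bound]=1
use order (left to right): e, a, b, a, n
typing: ill-typed: non-function type T1 applied to an argument
ordered: ✗, the type mismatch rejects it
linear: ✗, not simply typable
affine: ✗, fails simple typing
relevant: ✗, a type mismatch blocks all five
unrestricted: ✗, the type mismatch rejects it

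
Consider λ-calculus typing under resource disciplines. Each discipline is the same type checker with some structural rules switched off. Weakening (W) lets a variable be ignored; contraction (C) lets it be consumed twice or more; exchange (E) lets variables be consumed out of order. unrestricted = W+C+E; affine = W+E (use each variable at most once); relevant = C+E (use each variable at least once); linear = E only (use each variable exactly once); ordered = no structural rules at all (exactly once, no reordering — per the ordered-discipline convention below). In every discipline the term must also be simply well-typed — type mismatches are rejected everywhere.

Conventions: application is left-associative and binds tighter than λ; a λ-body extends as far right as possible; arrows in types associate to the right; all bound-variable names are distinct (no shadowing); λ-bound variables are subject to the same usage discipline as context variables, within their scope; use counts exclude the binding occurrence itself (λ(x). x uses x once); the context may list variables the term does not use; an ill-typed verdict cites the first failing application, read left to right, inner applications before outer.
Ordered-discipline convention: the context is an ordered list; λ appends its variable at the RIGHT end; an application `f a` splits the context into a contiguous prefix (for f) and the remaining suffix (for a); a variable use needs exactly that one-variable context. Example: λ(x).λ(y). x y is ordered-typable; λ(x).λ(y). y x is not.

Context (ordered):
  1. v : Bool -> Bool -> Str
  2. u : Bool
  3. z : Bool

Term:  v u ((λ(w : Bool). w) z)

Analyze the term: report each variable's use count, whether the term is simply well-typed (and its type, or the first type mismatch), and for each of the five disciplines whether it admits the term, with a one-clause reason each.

use counts: v=1, u=1, z=1, w (λ-bound)=1
left-to-right use order: v, u, w, z
typing: the term checks, with type Str
ordered ✓ (single-use (v, u, z, w), ordered derivation ok)
linear ✓ (v, u, z, w: one use apiece)
affine ✓ (none of v, u, z, w used more than once)
relevant ✓ (at least one use each (v, u, z, w))
unrestricted ✓ (type-checks (Str) and nothing is barred)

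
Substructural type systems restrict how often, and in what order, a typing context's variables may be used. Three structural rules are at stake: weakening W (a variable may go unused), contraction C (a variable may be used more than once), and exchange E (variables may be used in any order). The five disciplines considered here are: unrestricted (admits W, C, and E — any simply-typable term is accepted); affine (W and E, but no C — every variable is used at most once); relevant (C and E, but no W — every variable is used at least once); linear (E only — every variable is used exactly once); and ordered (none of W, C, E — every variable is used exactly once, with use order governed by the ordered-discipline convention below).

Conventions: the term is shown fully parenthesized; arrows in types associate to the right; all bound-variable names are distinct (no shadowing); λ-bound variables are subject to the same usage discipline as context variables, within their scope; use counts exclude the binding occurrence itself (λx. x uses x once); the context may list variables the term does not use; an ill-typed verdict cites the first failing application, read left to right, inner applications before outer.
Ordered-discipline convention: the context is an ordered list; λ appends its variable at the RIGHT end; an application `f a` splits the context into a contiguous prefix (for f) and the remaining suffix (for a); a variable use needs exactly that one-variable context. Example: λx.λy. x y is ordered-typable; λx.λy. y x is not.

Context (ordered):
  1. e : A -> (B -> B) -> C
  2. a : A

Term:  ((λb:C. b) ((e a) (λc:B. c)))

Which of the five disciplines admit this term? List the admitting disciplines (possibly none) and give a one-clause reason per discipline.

admitted by: ordered, linear, affine, relevant, unrestricted
variable uses: e ×1, a ×1, b [bound] ×1, c [bound] ×1
order of uses: b, e, a, c
typing: well-typed — term : C
ordered: ✓ — e, a, b, c once each; derivable with no W/C/E
linear: ✓ — single use per variable (e, a, b, c)
affine: ✓ — none of e, a, b, c used more than once
relevant: ✓ — every one of e, a, b, c appears
unrestricted: ✓ — type-checks (C) and nothing is barred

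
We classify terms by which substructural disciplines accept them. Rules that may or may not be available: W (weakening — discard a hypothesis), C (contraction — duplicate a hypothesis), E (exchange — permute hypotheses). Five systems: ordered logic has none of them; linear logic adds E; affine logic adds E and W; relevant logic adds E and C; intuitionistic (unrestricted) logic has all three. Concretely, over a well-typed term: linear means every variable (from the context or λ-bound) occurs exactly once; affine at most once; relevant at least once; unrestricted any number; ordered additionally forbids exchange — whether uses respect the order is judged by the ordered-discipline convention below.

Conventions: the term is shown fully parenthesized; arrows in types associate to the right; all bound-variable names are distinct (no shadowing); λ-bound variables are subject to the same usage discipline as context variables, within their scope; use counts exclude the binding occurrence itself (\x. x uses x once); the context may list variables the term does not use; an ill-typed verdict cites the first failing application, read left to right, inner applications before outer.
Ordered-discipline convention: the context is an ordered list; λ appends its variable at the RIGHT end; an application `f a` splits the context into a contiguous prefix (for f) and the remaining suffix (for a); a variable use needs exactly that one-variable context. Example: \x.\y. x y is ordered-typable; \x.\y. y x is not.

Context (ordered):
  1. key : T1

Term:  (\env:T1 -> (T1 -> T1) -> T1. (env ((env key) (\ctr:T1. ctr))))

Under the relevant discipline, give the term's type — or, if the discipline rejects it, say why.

term : (T1 -> (T1 -> T1) -> T1) -> (T1 -> T1) -> T1
usage: key ×1; env (bound) ×2; ctr (bound) ×1
uses in reading order: env, env, key, ctr
typing: well-typed — term : (T1 -> (T1 -> T1) -> T1) -> (T1 -> T1) -> T1
summary: ordered ✗; linear ✗; affine ✗; relevant ✓; unrestricted ✓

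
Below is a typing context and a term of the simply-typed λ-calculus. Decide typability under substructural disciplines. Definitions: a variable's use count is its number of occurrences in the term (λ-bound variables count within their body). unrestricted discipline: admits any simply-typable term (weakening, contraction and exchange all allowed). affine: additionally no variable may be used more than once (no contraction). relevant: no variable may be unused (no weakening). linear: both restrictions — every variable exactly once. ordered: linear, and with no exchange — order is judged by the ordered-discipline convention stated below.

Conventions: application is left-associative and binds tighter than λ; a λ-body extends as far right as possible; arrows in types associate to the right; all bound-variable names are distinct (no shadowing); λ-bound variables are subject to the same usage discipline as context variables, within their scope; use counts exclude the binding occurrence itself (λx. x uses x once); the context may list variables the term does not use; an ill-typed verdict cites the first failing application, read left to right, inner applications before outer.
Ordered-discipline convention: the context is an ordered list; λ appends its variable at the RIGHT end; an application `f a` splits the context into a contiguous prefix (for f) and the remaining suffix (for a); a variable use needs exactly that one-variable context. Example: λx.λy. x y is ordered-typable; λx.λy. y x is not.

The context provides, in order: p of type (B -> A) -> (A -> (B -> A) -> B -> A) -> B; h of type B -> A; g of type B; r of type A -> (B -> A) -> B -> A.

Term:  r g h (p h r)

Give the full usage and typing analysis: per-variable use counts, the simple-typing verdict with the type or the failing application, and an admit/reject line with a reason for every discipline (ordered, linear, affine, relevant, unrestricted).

variable uses: p=1, h=2, g=1, r=2
uses in reading order: r, g, h, p, h, r
typing: ill-typed: an application expects A but receives B
ordered ✗ (not simply typable)
linear ✗ (fails simple typing)
affine ✗ (a type mismatch blocks all five)
relevant ✗ (the type mismatch rejects it)
unrestricted ✗ (not simply typable)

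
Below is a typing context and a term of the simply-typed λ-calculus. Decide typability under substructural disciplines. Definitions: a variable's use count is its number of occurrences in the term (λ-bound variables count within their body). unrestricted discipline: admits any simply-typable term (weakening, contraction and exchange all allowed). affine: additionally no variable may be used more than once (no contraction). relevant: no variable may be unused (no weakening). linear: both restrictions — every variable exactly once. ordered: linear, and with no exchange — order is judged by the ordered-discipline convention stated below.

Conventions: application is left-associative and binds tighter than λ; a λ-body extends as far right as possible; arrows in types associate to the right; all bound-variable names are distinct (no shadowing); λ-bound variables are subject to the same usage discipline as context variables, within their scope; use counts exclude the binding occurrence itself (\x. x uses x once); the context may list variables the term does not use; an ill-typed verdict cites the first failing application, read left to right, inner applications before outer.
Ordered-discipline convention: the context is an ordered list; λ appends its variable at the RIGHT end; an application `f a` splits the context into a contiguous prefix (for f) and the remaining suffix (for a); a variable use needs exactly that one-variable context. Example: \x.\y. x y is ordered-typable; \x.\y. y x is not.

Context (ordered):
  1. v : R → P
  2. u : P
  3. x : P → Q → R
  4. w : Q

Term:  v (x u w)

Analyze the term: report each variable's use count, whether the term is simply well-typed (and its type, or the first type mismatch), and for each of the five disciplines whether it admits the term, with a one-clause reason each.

use counts: v: 1×; u: 1×; x: 1×; w: 1×
uses in reading order: v, x, u, w
typing: the term checks, with type P
ordered ✗ (no ordered split (uses run v, x, u, w))
linear ✓ (single use per variable (v, u, x, w))
affine ✓ (at most one use each (v, u, x, w))
relevant ✓ (at least one use each (v, u, x, w))
unrestricted ✓ (typability at P is all that's needed)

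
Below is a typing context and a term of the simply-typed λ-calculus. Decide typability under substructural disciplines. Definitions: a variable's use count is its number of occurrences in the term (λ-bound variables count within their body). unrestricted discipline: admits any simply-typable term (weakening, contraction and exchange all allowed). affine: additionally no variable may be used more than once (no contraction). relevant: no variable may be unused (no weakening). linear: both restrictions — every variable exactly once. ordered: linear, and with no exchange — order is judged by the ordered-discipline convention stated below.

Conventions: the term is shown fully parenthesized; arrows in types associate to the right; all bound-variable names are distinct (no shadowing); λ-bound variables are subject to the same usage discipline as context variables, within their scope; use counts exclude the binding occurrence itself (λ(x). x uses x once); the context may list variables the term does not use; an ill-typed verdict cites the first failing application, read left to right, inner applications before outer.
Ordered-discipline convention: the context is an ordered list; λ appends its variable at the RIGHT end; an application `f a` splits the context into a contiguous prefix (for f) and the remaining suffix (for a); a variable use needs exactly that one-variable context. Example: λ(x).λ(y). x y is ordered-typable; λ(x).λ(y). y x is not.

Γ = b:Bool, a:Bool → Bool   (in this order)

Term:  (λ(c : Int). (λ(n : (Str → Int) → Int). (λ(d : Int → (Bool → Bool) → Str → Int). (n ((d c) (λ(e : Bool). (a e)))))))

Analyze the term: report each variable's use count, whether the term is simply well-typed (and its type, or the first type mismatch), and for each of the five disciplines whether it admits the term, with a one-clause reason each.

use counts: b: 0; a: 1; c (bound): 1; n (bound): 1; d (bound): 1; e (bound): 1
use order (left to right): n, d, c, a, e
typing: the term checks, with type Int → ((Str → Int) → Int) → (Int → (Bool → Bool) → Str → Int) → Int
ordered ✗ (b left unused)
linear ✗ (b left unused)
affine ✓ (no duplicate uses among b, a, c, n, d, e)
relevant ✗ (b left unused)
unrestricted ✓ (type-checks (Int → ((Str → Int) → Int) → (Int → (Bool → Bool) → Str → Int) → Int) and nothing is barred)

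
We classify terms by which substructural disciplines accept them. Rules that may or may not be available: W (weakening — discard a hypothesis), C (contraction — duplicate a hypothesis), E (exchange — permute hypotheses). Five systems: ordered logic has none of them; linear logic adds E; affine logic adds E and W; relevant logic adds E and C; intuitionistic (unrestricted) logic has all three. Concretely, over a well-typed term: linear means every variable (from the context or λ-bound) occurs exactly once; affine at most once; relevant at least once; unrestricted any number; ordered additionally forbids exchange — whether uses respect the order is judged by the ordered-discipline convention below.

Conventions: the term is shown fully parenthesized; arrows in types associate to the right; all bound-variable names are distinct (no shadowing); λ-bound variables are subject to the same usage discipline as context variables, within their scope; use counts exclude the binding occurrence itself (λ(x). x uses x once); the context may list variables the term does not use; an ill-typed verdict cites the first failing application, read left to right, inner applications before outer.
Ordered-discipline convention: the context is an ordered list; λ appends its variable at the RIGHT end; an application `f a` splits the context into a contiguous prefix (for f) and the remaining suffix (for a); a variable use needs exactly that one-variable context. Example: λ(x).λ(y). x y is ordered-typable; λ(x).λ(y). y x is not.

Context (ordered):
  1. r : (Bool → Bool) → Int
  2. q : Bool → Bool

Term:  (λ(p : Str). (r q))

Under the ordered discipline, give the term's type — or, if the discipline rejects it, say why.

not well-typed under ordered — unused: p — weakening required
variable uses: r: 1×; q: 1×; p [bound]: 0×
uses in reading order: r, q
typing: well-typed at Str → Int
all disciplines: ordered ✗ | linear ✗ | affine ✓ | relevant ✗ | unrestricted ✓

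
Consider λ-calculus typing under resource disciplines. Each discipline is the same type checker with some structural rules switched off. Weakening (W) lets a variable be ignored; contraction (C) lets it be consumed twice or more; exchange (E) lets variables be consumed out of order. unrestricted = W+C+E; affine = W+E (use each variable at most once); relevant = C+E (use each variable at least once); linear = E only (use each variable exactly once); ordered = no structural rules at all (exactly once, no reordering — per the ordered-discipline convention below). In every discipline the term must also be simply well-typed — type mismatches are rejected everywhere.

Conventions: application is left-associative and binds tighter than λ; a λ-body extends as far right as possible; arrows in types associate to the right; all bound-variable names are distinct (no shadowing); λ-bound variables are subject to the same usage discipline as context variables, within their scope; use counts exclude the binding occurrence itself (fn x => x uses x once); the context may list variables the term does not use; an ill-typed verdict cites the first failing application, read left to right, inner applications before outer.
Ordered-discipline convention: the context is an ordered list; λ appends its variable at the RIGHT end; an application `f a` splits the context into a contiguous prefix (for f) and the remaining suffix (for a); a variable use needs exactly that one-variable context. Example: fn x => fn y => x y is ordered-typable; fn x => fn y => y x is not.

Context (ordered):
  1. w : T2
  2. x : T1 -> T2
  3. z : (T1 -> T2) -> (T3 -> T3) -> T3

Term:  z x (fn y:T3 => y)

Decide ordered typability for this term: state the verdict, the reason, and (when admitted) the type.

no — w never used (weakening)
use counts: w=0; x=1; z=1; y (bound)=1
use order (left to right): z, x, y
typing: the term checks, with type T3
all disciplines: ordered ✗ | linear ✗ | affine ✓ | relevant ✗ | unrestricted ✓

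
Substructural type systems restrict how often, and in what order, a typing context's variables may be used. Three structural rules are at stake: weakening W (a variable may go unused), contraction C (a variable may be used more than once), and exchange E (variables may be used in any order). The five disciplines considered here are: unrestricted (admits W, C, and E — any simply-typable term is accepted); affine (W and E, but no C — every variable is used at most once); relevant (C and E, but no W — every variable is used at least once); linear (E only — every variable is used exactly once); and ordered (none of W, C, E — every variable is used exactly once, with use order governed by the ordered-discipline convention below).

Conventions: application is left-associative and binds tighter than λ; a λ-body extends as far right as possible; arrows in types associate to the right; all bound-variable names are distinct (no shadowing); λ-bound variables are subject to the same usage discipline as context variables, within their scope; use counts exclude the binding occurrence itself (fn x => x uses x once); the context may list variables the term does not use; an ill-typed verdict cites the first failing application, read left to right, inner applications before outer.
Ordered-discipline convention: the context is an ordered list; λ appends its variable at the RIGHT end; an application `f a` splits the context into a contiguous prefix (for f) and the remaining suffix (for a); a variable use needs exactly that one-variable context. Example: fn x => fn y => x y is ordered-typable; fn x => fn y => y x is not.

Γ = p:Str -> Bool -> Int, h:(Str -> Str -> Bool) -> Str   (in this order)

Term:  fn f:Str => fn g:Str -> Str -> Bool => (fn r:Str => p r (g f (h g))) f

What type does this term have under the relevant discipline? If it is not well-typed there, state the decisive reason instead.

term : Str -> (Str -> Str -> Bool) -> Int
use counts: p: 1×; h: 1×; f (λ-bound): 2×; g (λ-bound): 2×; r (λ-bound): 1×
uses in reading order: p, r, g, f, h, g, f
typing: well-typed at Str -> (Str -> Str -> Bool) -> Int
all disciplines: ordered ✗, linear ✗, affine ✗, relevant ✓, unrestricted ✓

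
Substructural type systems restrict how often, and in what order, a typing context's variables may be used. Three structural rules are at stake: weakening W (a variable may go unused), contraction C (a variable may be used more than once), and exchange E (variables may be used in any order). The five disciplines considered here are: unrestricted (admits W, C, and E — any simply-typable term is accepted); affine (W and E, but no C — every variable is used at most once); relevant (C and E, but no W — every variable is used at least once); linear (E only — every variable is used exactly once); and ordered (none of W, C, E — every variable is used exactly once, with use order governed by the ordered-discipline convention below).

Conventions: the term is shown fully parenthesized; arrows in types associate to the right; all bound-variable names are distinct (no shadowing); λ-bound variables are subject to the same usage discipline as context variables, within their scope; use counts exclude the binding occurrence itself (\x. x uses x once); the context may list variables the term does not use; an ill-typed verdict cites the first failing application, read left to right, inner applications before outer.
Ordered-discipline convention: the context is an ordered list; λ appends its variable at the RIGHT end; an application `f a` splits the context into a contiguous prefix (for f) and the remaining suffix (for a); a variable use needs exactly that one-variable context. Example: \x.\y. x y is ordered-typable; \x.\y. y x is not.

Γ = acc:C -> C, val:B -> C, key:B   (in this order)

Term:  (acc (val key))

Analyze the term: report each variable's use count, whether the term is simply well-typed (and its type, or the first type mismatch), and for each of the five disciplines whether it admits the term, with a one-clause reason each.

use counts: acc ×1; val ×1; key ×1
order of uses: acc, val, key
typing: ✓ — C
ordered ✓ (single-use (acc, val, key), ordered derivation ok)
linear ✓ (single use per variable (acc, val, key))
affine ✓ (none of acc, val, key used more than once)
relevant ✓ (every one of acc, val, key appears)
unrestricted ✓ (simply typable at C; W, C, E all held)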